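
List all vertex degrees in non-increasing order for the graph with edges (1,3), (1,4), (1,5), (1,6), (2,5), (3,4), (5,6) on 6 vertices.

Step 1: Count edges incident to each vertex:
  deg(1) = 4 (neighbors: 3, 4, 5, 6)
  deg(2) = 1 (neighbors: 5)
  deg(3) = 2 (neighbors: 1, 4)
  deg(4) = 2 (neighbors: 1, 3)
  deg(5) = 3 (neighbors: 1, 2, 6)
  deg(6) = 2 (neighbors: 1, 5)

Step 2: Sort degrees in non-increasing order:
  Degrees: [4, 1, 2, 2, 3, 2] -> sorted: [4, 3, 2, 2, 2, 1]

Degree sequence: [4, 3, 2, 2, 2, 1]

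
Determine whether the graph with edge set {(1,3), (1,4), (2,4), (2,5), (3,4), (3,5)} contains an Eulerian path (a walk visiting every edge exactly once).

Step 1: Find the degree of each vertex:
  deg(1) = 2
  deg(2) = 2
  deg(3) = 3
  deg(4) = 3
  deg(5) = 2

Step 2: Count vertices with odd degree:
  Odd-degree vertices: 3, 4 (2 total)

Step 3: Apply Euler's theorem:
  - Eulerian circuit exists iff graph is connected and all vertices have even degree
  - Eulerian path exists iff graph is connected and has 0 or 2 odd-degree vertices

Graph is connected with exactly 2 odd-degree vertices (3, 4).
Eulerian path exists (starting and ending at the odd-degree vertices), but no Eulerian circuit.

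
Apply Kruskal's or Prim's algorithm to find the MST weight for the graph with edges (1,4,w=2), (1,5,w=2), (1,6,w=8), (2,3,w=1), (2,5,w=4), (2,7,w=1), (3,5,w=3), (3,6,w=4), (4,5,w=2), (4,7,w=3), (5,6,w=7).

Apply Kruskal's algorithm (sort edges by weight, add if no cycle):

Sorted edges by weight:
  (2,3) w=1
  (2,7) w=1
  (1,4) w=2
  (1,5) w=2
  (4,5) w=2
  (3,5) w=3
  (4,7) w=3
  (2,5) w=4
  (3,6) w=4
  (5,6) w=7
  (1,6) w=8

Add edge (2,3) w=1 -- no cycle. Running total: 1
Add edge (2,7) w=1 -- no cycle. Running total: 2
Add edge (1,4) w=2 -- no cycle. Running total: 4
Add edge (1,5) w=2 -- no cycle. Running total: 6
Skip edge (4,5) w=2 -- would create cycle
Add edge (3,5) w=3 -- no cycle. Running total: 9
Skip edge (4,7) w=3 -- would create cycle
Skip edge (2,5) w=4 -- would create cycle
Add edge (3,6) w=4 -- no cycle. Running total: 13

MST edges: (2,3,w=1), (2,7,w=1), (1,4,w=2), (1,5,w=2), (3,5,w=3), (3,6,w=4)
Total MST weight: 1 + 1 + 2 + 2 + 3 + 4 = 13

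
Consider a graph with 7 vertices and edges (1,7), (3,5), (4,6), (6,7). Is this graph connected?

Step 1: Build adjacency list from edges:
  1: 7
  2: (none)
  3: 5
  4: 6
  5: 3
  6: 4, 7
  7: 1, 6

Step 2: Run BFS/DFS from vertex 1:
  Visited: {1, 7, 6, 4}
  Reached 4 of 7 vertices

Step 3: Only 4 of 7 vertices reached. Graph is disconnected.
Connected components: {1, 4, 6, 7}, {2}, {3, 5}
Answer: No, the graph is not connected (3 components).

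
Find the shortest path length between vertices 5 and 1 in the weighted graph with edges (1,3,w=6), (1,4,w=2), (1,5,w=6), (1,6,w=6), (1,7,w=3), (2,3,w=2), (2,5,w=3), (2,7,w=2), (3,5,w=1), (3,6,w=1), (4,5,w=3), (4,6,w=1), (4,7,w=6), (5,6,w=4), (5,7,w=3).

Step 1: Build adjacency list with weights:
  1: 3(w=6), 4(w=2), 5(w=6), 6(w=6), 7(w=3)
  2: 3(w=2), 5(w=3), 7(w=2)
  3: 1(w=6), 2(w=2), 5(w=1), 6(w=1)
  4: 1(w=2), 5(w=3), 6(w=1), 7(w=6)
  5: 1(w=6), 2(w=3), 3(w=1), 4(w=3), 6(w=4), 7(w=3)
  6: 1(w=6), 3(w=1), 4(w=1), 5(w=4)
  7: 1(w=3), 2(w=2), 4(w=6), 5(w=3)

Step 2: Apply Dijkstra's algorithm from vertex 5:
  Visit vertex 5 (distance=0)
    Update dist[1] = 6
    Update dist[2] = 3
    Update dist[3] = 1
    Update dist[4] = 3
    Update dist[6] = 4
    Update dist[7] = 3
  Visit vertex 3 (distance=1)
    Update dist[6] = 2
  Visit vertex 6 (distance=2)
  Visit vertex 2 (distance=3)
  Visit vertex 4 (distance=3)
    Update dist[1] = 5
  Visit vertex 7 (distance=3)
  Visit vertex 1 (distance=5)

Step 3: Shortest path: 5 -> 4 -> 1
Total weight: 3 + 2 = 5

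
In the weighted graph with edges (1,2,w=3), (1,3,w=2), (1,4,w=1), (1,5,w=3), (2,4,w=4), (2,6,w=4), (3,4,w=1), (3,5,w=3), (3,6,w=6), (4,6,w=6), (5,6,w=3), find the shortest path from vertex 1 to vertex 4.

Step 1: Build adjacency list with weights:
  1: 2(w=3), 3(w=2), 4(w=1), 5(w=3)
  2: 1(w=3), 4(w=4), 6(w=4)
  3: 1(w=2), 4(w=1), 5(w=3), 6(w=6)
  4: 1(w=1), 2(w=4), 3(w=1), 6(w=6)
  5: 1(w=3), 3(w=3), 6(w=3)
  6: 2(w=4), 3(w=6), 4(w=6), 5(w=3)

Step 2: Apply Dijkstra's algorithm from vertex 1:
  Visit vertex 1 (distance=0)
    Update dist[2] = 3
    Update dist[3] = 2
    Update dist[4] = 1
    Update dist[5] = 3
  Visit vertex 4 (distance=1)
    Update dist[6] = 7

Step 3: Shortest path: 1 -> 4
Total weight: 1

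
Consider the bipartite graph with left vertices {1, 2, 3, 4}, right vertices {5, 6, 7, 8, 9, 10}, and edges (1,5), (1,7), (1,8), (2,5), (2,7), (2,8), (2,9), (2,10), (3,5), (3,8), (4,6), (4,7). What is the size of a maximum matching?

Step 1: List the neighbors of each left vertex:
  1: 5, 7, 8
  2: 5, 7, 8, 9, 10
  3: 5, 8
  4: 6, 7

Step 2: Greedily match left vertices, then look for augmenting paths:
  Match 1 -- 5
  Match 2 -- 7
  Match 3 -- 8
  Match 4 -- 6
  No augmenting path remains.

Step 3: Verify this is maximum:
  Matching size 4 = min(|L|, |R|) = min(4, 6), which is an upper bound, so this matching is maximum.

Maximum matching: {(1,5), (2,7), (3,8), (4,6)}
Size: 4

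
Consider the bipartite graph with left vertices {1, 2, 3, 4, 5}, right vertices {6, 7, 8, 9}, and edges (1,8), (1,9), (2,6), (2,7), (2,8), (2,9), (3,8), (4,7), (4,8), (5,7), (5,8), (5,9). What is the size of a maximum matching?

Step 1: List the neighbors of each left vertex:
  1: 8, 9
  2: 6, 7, 8, 9
  3: 8
  4: 7, 8
  5: 7, 8, 9

Step 2: Greedily match left vertices, then look for augmenting paths:
  Match 1 -- 8
  Match 2 -- 6
  Match 4 -- 7
  Match 5 -- 9
  No augmenting path remains.

Step 3: Verify this is maximum:
  Matching size 4 = min(|L|, |R|) = min(5, 4), which is an upper bound, so this matching is maximum.

Maximum matching: {(1,8), (2,6), (4,7), (5,9)}
Size: 4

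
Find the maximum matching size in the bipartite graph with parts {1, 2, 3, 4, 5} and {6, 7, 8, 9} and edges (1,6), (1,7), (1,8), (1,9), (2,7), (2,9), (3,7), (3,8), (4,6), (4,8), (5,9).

Step 1: List the neighbors of each left vertex:
  1: 6, 7, 8, 9
  2: 7, 9
  3: 7, 8
  4: 6, 8
  5: 9

Step 2: Greedily match left vertices, then look for augmenting paths:
  Match 1 -- 6
  Match 2 -- 7
  Match 3 -- 8
  Match 5 -- 9
  No augmenting path remains.

Step 3: Verify this is maximum:
  Matching size 4 = min(|L|, |R|) = min(5, 4), which is an upper bound, so this matching is maximum.

Maximum matching: {(1,6), (2,7), (3,8), (5,9)}
Size: 4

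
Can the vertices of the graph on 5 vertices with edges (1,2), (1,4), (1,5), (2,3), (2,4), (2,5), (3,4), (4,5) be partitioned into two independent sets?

Step 1: Attempt 2-coloring using BFS:
  Start at vertex 1, assign color 0
  Color vertex 2 with color 1 (neighbor of 1)
  Color vertex 4 with color 1 (neighbor of 1)
  Color vertex 5 with color 1 (neighbor of 1)
  Color vertex 3 with color 0 (neighbor of 2)

Step 2: Conflict found! Vertices 2 and 4 are adjacent but have the same color.
This means the graph contains an odd cycle.

The graph is NOT bipartite.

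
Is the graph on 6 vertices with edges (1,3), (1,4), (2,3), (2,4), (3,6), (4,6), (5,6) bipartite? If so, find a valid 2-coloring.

Step 1: Attempt 2-coloring using BFS:
  Start at vertex 1, assign color 0
  Color vertex 3 with color 1 (neighbor of 1)
  Color vertex 4 with color 1 (neighbor of 1)
  Color vertex 2 with color 0 (neighbor of 3)
  Color vertex 6 with color 0 (neighbor of 3)
  Color vertex 5 with color 1 (neighbor of 6)

Step 2: 2-coloring succeeded. No conflicts found.
  Set A (color 0): {1, 2, 6}
  Set B (color 1): {3, 4, 5}

The graph is bipartite with partition {1, 2, 6}, {3, 4, 5}.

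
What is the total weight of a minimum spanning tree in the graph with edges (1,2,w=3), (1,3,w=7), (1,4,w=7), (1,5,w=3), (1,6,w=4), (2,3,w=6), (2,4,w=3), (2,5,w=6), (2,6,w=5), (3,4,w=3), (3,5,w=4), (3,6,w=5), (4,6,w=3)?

Apply Kruskal's algorithm (sort edges by weight, add if no cycle):

Sorted edges by weight:
  (1,5) w=3
  (1,2) w=3
  (2,4) w=3
  (3,4) w=3
  (4,6) w=3
  (1,6) w=4
  (3,5) w=4
  (2,6) w=5
  (3,6) w=5
  (2,5) w=6
  (2,3) w=6
  (1,4) w=7
  (1,3) w=7

Add edge (1,5) w=3 -- no cycle. Running total: 3
Add edge (1,2) w=3 -- no cycle. Running total: 6
Add edge (2,4) w=3 -- no cycle. Running total: 9
Add edge (3,4) w=3 -- no cycle. Running total: 12
Add edge (4,6) w=3 -- no cycle. Running total: 15

MST edges: (1,5,w=3), (1,2,w=3), (2,4,w=3), (3,4,w=3), (4,6,w=3)
Total MST weight: 3 + 3 + 3 + 3 + 3 = 15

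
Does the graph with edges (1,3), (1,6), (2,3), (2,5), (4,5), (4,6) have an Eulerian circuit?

Step 1: Find the degree of each vertex:
  deg(1) = 2
  deg(2) = 2
  deg(3) = 2
  deg(4) = 2
  deg(5) = 2
  deg(6) = 2

Step 2: Count vertices with odd degree:
  All vertices have even degree (0 odd-degree vertices)

Step 3: Apply Euler's theorem:
  - Eulerian circuit exists iff graph is connected and all vertices have even degree
  - Eulerian path exists iff graph is connected and has 0 or 2 odd-degree vertices

Graph is connected with 0 odd-degree vertices.
Both Eulerian circuit and Eulerian path exist.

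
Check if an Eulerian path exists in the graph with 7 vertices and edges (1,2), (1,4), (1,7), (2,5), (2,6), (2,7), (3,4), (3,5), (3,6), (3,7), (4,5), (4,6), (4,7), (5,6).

Step 1: Find the degree of each vertex:
  deg(1) = 3
  deg(2) = 4
  deg(3) = 4
  deg(4) = 5
  deg(5) = 4
  deg(6) = 4
  deg(7) = 4

Step 2: Count vertices with odd degree:
  Odd-degree vertices: 1, 4 (2 total)

Step 3: Apply Euler's theorem:
  - Eulerian circuit exists iff graph is connected and all vertices have even degree
  - Eulerian path exists iff graph is connected and has 0 or 2 odd-degree vertices

Graph is connected with exactly 2 odd-degree vertices (1, 4).
Eulerian path exists (starting and ending at the odd-degree vertices), but no Eulerian circuit.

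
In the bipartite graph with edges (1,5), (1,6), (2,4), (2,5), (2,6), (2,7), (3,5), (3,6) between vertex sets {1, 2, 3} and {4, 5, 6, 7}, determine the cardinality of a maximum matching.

Step 1: List the neighbors of each left vertex:
  1: 5, 6
  2: 4, 5, 6, 7
  3: 5, 6

Step 2: Greedily match left vertices, then look for augmenting paths:
  Match 1 -- 5
  Match 2 -- 4
  Match 3 -- 6
  No augmenting path remains.

Step 3: Verify this is maximum:
  Matching size 3 = min(|L|, |R|) = min(3, 4), which is an upper bound, so this matching is maximum.

Maximum matching: {(1,5), (2,4), (3,6)}
Size: 3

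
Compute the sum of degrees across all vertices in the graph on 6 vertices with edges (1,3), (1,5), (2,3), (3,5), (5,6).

Step 1: Count edges incident to each vertex:
  deg(1) = 2 (neighbors: 3, 5)
  deg(2) = 1 (neighbors: 3)
  deg(3) = 3 (neighbors: 1, 2, 5)
  deg(4) = 0 (neighbors: none)
  deg(5) = 3 (neighbors: 1, 3, 6)
  deg(6) = 1 (neighbors: 5)

Step 2: Sum all degrees:
  2 + 1 + 3 + 0 + 3 + 1 = 10

Verification: sum of degrees = 2 * |E| = 2 * 5 = 10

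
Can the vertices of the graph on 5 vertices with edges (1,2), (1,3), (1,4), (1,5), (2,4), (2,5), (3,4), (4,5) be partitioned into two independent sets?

Step 1: Attempt 2-coloring using BFS:
  Start at vertex 1, assign color 0
  Color vertex 2 with color 1 (neighbor of 1)
  Color vertex 3 with color 1 (neighbor of 1)
  Color vertex 4 with color 1 (neighbor of 1)
  Color vertex 5 with color 1 (neighbor of 1)

Step 2: Conflict found! Vertices 2 and 4 are adjacent but have the same color.
This means the graph contains an odd cycle.

The graph is NOT bipartite.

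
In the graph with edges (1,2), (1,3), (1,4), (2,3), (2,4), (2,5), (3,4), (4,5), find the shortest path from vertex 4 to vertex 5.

Step 1: Build adjacency list:
  1: 2, 3, 4
  2: 1, 3, 4, 5
  3: 1, 2, 4
  4: 1, 2, 3, 5
  5: 2, 4

Step 2: BFS from vertex 4 to find shortest path to 5:
  vertex 1 reached at distance 1
  vertex 2 reached at distance 1
  vertex 3 reached at distance 1
  vertex 5 reached at distance 1

Step 3: Shortest path: 4 -> 5
Path length: 1 edge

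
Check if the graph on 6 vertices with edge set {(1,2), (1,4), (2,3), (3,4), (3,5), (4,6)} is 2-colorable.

Step 1: Attempt 2-coloring using BFS:
  Start at vertex 1, assign color 0
  Color vertex 2 with color 1 (neighbor of 1)
  Color vertex 4 with color 1 (neighbor of 1)
  Color vertex 3 with color 0 (neighbor of 2)
  Color vertex 6 with color 0 (neighbor of 4)
  Color vertex 5 with color 1 (neighbor of 3)

Step 2: 2-coloring succeeded. No conflicts found.
  Set A (color 0): {1, 3, 6}
  Set B (color 1): {2, 4, 5}

The graph is bipartite with partition {1, 3, 6}, {2, 4, 5}.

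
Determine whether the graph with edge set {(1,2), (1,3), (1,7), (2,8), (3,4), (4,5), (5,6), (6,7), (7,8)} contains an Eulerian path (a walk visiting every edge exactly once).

Step 1: Find the degree of each vertex:
  deg(1) = 3
  deg(2) = 2
  deg(3) = 2
  deg(4) = 2
  deg(5) = 2
  deg(6) = 2
  deg(7) = 3
  deg(8) = 2

Step 2: Count vertices with odd degree:
  Odd-degree vertices: 1, 7 (2 total)

Step 3: Apply Euler's theorem:
  - Eulerian circuit exists iff graph is connected and all vertices have even degree
  - Eulerian path exists iff graph is connected and has 0 or 2 odd-degree vertices

Graph is connected with exactly 2 odd-degree vertices (1, 7).
Eulerian path exists (starting and ending at the odd-degree vertices), but no Eulerian circuit.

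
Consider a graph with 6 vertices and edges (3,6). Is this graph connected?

Step 1: Build adjacency list from edges:
  1: (none)
  2: (none)
  3: 6
  4: (none)
  5: (none)
  6: 3

Step 2: Run BFS/DFS from vertex 1:
  Visited: {1}
  Reached 1 of 6 vertices

Step 3: Only 1 of 6 vertices reached. Graph is disconnected.
Connected components: {1}, {2}, {3, 6}, {4}, {5}
Answer: No, the graph is not connected (5 components).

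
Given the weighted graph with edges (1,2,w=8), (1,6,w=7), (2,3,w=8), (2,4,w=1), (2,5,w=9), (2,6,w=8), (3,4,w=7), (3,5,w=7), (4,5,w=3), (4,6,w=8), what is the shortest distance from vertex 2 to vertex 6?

Step 1: Build adjacency list with weights:
  1: 2(w=8), 6(w=7)
  2: 1(w=8), 3(w=8), 4(w=1), 5(w=9), 6(w=8)
  3: 2(w=8), 4(w=7), 5(w=7)
  4: 2(w=1), 3(w=7), 5(w=3), 6(w=8)
  5: 2(w=9), 3(w=7), 4(w=3)
  6: 1(w=7), 2(w=8), 4(w=8)

Step 2: Apply Dijkstra's algorithm from vertex 2:
  Visit vertex 2 (distance=0)
    Update dist[1] = 8
    Update dist[3] = 8
    Update dist[4] = 1
    Update dist[5] = 9
    Update dist[6] = 8
  Visit vertex 4 (distance=1)
    Update dist[5] = 4
  Visit vertex 5 (distance=4)
  Visit vertex 1 (distance=8)
  Visit vertex 3 (distance=8)
  Visit vertex 6 (distance=8)

Step 3: Shortest path: 2 -> 6
Total weight: 8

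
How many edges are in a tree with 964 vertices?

A tree on n vertices always has exactly n - 1 edges.
For n = 964: edges = 964 - 1 = 963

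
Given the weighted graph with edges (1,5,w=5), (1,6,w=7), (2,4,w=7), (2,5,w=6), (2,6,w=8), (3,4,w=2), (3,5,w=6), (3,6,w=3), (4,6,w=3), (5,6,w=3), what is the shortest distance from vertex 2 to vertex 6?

Step 1: Build adjacency list with weights:
  1: 5(w=5), 6(w=7)
  2: 4(w=7), 5(w=6), 6(w=8)
  3: 4(w=2), 5(w=6), 6(w=3)
  4: 2(w=7), 3(w=2), 6(w=3)
  5: 1(w=5), 2(w=6), 3(w=6), 6(w=3)
  6: 1(w=7), 2(w=8), 3(w=3), 4(w=3), 5(w=3)

Step 2: Apply Dijkstra's algorithm from vertex 2:
  Visit vertex 2 (distance=0)
    Update dist[4] = 7
    Update dist[5] = 6
    Update dist[6] = 8
  Visit vertex 5 (distance=6)
    Update dist[1] = 11
    Update dist[3] = 12
  Visit vertex 4 (distance=7)
    Update dist[3] = 9
  Visit vertex 6 (distance=8)

Step 3: Shortest path: 2 -> 6
Total weight: 8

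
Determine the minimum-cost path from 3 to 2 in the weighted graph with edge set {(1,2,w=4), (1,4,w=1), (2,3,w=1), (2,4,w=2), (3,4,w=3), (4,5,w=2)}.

Step 1: Build adjacency list with weights:
  1: 2(w=4), 4(w=1)
  2: 1(w=4), 3(w=1), 4(w=2)
  3: 2(w=1), 4(w=3)
  4: 1(w=1), 2(w=2), 3(w=3), 5(w=2)
  5: 4(w=2)

Step 2: Apply Dijkstra's algorithm from vertex 3:
  Visit vertex 3 (distance=0)
    Update dist[2] = 1
    Update dist[4] = 3
  Visit vertex 2 (distance=1)
    Update dist[1] = 5

Step 3: Shortest path: 3 -> 2
Total weight: 1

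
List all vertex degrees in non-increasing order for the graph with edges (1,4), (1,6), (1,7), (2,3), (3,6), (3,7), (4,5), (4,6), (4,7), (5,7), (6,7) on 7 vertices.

Step 1: Count edges incident to each vertex:
  deg(1) = 3 (neighbors: 4, 6, 7)
  deg(2) = 1 (neighbors: 3)
  deg(3) = 3 (neighbors: 2, 6, 7)
  deg(4) = 4 (neighbors: 1, 5, 6, 7)
  deg(5) = 2 (neighbors: 4, 7)
  deg(6) = 4 (neighbors: 1, 3, 4, 7)
  deg(7) = 5 (neighbors: 1, 3, 4, 5, 6)

Step 2: Sort degrees in non-increasing order:
  Degrees: [3, 1, 3, 4, 2, 4, 5] -> sorted: [5, 4, 4, 3, 3, 2, 1]

Degree sequence: [5, 4, 4, 3, 3, 2, 1]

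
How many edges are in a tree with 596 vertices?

A tree on n vertices always has exactly n - 1 edges.
For n = 596: edges = 596 - 1 = 595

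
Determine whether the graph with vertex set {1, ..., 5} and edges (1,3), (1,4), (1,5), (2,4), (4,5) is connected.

Step 1: Build adjacency list from edges:
  1: 3, 4, 5
  2: 4
  3: 1
  4: 1, 2, 5
  5: 1, 4

Step 2: Run BFS/DFS from vertex 1:
  Visited: {1, 3, 4, 5, 2}
  Reached 5 of 5 vertices

Step 3: All 5 vertices reached from vertex 1, so the graph is connected.
Answer: Yes, the graph is connected.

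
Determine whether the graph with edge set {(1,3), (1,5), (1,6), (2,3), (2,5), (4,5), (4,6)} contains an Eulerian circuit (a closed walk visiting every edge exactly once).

Step 1: Find the degree of each vertex:
  deg(1) = 3
  deg(2) = 2
  deg(3) = 2
  deg(4) = 2
  deg(5) = 3
  deg(6) = 2

Step 2: Count vertices with odd degree:
  Odd-degree vertices: 1, 5 (2 total)

Step 3: Apply Euler's theorem:
  - Eulerian circuit exists iff graph is connected and all vertices have even degree
  - Eulerian path exists iff graph is connected and has 0 or 2 odd-degree vertices

Graph is connected with exactly 2 odd-degree vertices (1, 5).
Eulerian path exists (starting and ending at the odd-degree vertices), but no Eulerian circuit.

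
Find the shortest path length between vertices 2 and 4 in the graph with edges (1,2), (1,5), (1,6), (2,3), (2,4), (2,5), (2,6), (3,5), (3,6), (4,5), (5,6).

Step 1: Build adjacency list:
  1: 2, 5, 6
  2: 1, 3, 4, 5, 6
  3: 2, 5, 6
  4: 2, 5
  5: 1, 2, 3, 4, 6
  6: 1, 2, 3, 5

Step 2: BFS from vertex 2 to find shortest path to 4:
  vertex 1 reached at distance 1
  vertex 3 reached at distance 1
  vertex 4 reached at distance 1

Step 3: Shortest path: 2 -> 4
Path length: 1 edge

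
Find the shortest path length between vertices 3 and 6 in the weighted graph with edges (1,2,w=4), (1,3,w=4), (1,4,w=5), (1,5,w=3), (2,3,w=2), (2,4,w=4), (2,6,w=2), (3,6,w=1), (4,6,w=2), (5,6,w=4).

Step 1: Build adjacency list with weights:
  1: 2(w=4), 3(w=4), 4(w=5), 5(w=3)
  2: 1(w=4), 3(w=2), 4(w=4), 6(w=2)
  3: 1(w=4), 2(w=2), 6(w=1)
  4: 1(w=5), 2(w=4), 6(w=2)
  5: 1(w=3), 6(w=4)
  6: 2(w=2), 3(w=1), 4(w=2), 5(w=4)

Step 2: Apply Dijkstra's algorithm from vertex 3:
  Visit vertex 3 (distance=0)
    Update dist[1] = 4
    Update dist[2] = 2
    Update dist[6] = 1
  Visit vertex 6 (distance=1)
    Update dist[4] = 3
    Update dist[5] = 5

Step 3: Shortest path: 3 -> 6
Total weight: 1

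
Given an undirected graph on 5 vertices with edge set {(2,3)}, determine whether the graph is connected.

Step 1: Build adjacency list from edges:
  1: (none)
  2: 3
  3: 2
  4: (none)
  5: (none)

Step 2: Run BFS/DFS from vertex 1:
  Visited: {1}
  Reached 1 of 5 vertices

Step 3: Only 1 of 5 vertices reached. Graph is disconnected.
Connected components: {1}, {2, 3}, {4}, {5}
Answer: No, the graph is not connected (4 components).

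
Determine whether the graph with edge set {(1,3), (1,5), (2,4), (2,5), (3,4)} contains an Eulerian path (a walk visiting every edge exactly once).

Step 1: Find the degree of each vertex:
  deg(1) = 2
  deg(2) = 2
  deg(3) = 2
  deg(4) = 2
  deg(5) = 2

Step 2: Count vertices with odd degree:
  All vertices have even degree (0 odd-degree vertices)

Step 3: Apply Euler's theorem:
  - Eulerian circuit exists iff graph is connected and all vertices have even degree
  - Eulerian path exists iff graph is connected and has 0 or 2 odd-degree vertices

Graph is connected with 0 odd-degree vertices.
Both Eulerian circuit and Eulerian path exist.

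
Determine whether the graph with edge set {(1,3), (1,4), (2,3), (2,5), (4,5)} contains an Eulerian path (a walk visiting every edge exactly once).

Step 1: Find the degree of each vertex:
  deg(1) = 2
  deg(2) = 2
  deg(3) = 2
  deg(4) = 2
  deg(5) = 2

Step 2: Count vertices with odd degree:
  All vertices have even degree (0 odd-degree vertices)

Step 3: Apply Euler's theorem:
  - Eulerian circuit exists iff graph is connected and all vertices have even degree
  - Eulerian path exists iff graph is connected and has 0 or 2 odd-degree vertices

Graph is connected with 0 odd-degree vertices.
Both Eulerian circuit and Eulerian path exist.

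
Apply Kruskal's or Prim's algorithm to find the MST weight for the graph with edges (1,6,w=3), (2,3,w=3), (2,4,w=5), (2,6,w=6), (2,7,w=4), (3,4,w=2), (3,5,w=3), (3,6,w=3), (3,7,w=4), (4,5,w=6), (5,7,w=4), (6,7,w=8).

Apply Kruskal's algorithm (sort edges by weight, add if no cycle):

Sorted edges by weight:
  (3,4) w=2
  (1,6) w=3
  (2,3) w=3
  (3,6) w=3
  (3,5) w=3
  (2,7) w=4
  (3,7) w=4
  (5,7) w=4
  (2,4) w=5
  (2,6) w=6
  (4,5) w=6
  (6,7) w=8

Add edge (3,4) w=2 -- no cycle. Running total: 2
Add edge (1,6) w=3 -- no cycle. Running total: 5
Add edge (2,3) w=3 -- no cycle. Running total: 8
Add edge (3,6) w=3 -- no cycle. Running total: 11
Add edge (3,5) w=3 -- no cycle. Running total: 14
Add edge (2,7) w=4 -- no cycle. Running total: 18

MST edges: (3,4,w=2), (1,6,w=3), (2,3,w=3), (3,6,w=3), (3,5,w=3), (2,7,w=4)
Total MST weight: 2 + 3 + 3 + 3 + 3 + 4 = 18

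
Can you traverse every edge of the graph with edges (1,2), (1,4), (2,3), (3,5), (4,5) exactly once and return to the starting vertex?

Step 1: Find the degree of each vertex:
  deg(1) = 2
  deg(2) = 2
  deg(3) = 2
  deg(4) = 2
  deg(5) = 2

Step 2: Count vertices with odd degree:
  All vertices have even degree (0 odd-degree vertices)

Step 3: Apply Euler's theorem:
  - Eulerian circuit exists iff graph is connected and all vertices have even degree
  - Eulerian path exists iff graph is connected and has 0 or 2 odd-degree vertices

Graph is connected with 0 odd-degree vertices.
Both Eulerian circuit and Eulerian path exist.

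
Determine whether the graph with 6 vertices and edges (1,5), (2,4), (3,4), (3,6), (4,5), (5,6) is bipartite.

Step 1: Attempt 2-coloring using BFS:
  Start at vertex 1, assign color 0
  Color vertex 5 with color 1 (neighbor of 1)
  Color vertex 4 with color 0 (neighbor of 5)
  Color vertex 6 with color 0 (neighbor of 5)
  Color vertex 2 with color 1 (neighbor of 4)
  Color vertex 3 with color 1 (neighbor of 4)

Step 2: 2-coloring succeeded. No conflicts found.
  Set A (color 0): {1, 4, 6}
  Set B (color 1): {2, 3, 5}

The graph is bipartite with partition {1, 4, 6}, {2, 3, 5}.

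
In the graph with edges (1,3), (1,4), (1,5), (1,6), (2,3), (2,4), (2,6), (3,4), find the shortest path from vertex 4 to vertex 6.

Step 1: Build adjacency list:
  1: 3, 4, 5, 6
  2: 3, 4, 6
  3: 1, 2, 4
  4: 1, 2, 3
  5: 1
  6: 1, 2

Step 2: BFS from vertex 4 to find shortest path to 6:
  vertex 1 reached at distance 1
  vertex 2 reached at distance 1
  vertex 3 reached at distance 1
  vertex 5 reached at distance 2
  vertex 6 reached at distance 2

Step 3: Shortest path: 4 -> 1 -> 6
Path length: 2 edges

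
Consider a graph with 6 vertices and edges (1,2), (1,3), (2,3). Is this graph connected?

Step 1: Build adjacency list from edges:
  1: 2, 3
  2: 1, 3
  3: 1, 2
  4: (none)
  5: (none)
  6: (none)

Step 2: Run BFS/DFS from vertex 1:
  Visited: {1, 2, 3}
  Reached 3 of 6 vertices

Step 3: Only 3 of 6 vertices reached. Graph is disconnected.
Connected components: {1, 2, 3}, {4}, {5}, {6}
Answer: No, the graph is not connected (4 components).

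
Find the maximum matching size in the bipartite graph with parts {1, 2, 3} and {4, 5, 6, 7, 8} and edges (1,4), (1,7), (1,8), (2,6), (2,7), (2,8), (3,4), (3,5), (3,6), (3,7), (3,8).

Step 1: List the neighbors of each left vertex:
  1: 4, 7, 8
  2: 6, 7, 8
  3: 4, 5, 6, 7, 8

Step 2: Greedily match left vertices, then look for augmenting paths:
  Match 1 -- 4
  Match 2 -- 6
  Match 3 -- 5
  No augmenting path remains.

Step 3: Verify this is maximum:
  Matching size 3 = min(|L|, |R|) = min(3, 5), which is an upper bound, so this matching is maximum.

Maximum matching: {(1,4), (2,6), (3,5)}
Size: 3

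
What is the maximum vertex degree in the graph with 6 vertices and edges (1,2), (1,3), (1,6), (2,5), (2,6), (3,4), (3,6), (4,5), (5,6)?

Step 1: Count edges incident to each vertex:
  deg(1) = 3 (neighbors: 2, 3, 6)
  deg(2) = 3 (neighbors: 1, 5, 6)
  deg(3) = 3 (neighbors: 1, 4, 6)
  deg(4) = 2 (neighbors: 3, 5)
  deg(5) = 3 (neighbors: 2, 4, 6)
  deg(6) = 4 (neighbors: 1, 2, 3, 5)

Step 2: Find maximum:
  max(3, 3, 3, 2, 3, 4) = 4 (vertex 6)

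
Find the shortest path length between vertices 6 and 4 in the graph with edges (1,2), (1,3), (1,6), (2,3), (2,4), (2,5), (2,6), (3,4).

Step 1: Build adjacency list:
  1: 2, 3, 6
  2: 1, 3, 4, 5, 6
  3: 1, 2, 4
  4: 2, 3
  5: 2
  6: 1, 2

Step 2: BFS from vertex 6 to find shortest path to 4:
  vertex 1 reached at distance 1
  vertex 2 reached at distance 1
  vertex 3 reached at distance 2
  vertex 4 reached at distance 2

Step 3: Shortest path: 6 -> 2 -> 4
Path length: 2 edges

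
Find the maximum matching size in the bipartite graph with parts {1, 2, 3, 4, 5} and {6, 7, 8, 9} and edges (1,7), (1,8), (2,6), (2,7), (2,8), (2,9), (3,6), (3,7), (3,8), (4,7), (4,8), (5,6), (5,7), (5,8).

Step 1: List the neighbors of each left vertex:
  1: 7, 8
  2: 6, 7, 8, 9
  3: 6, 7, 8
  4: 7, 8
  5: 6, 7, 8

Step 2: Greedily match left vertices, then look for augmenting paths:
  Match 1 -- 7
  Match 2 -- 9
  Match 3 -- 8
  Match 5 -- 6
  No augmenting path remains.

Step 3: Verify this is maximum:
  Matching size 4 = min(|L|, |R|) = min(5, 4), which is an upper bound, so this matching is maximum.

Maximum matching: {(1,7), (2,9), (3,8), (5,6)}
Size: 4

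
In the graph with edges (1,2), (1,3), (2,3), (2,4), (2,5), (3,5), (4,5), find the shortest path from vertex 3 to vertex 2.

Step 1: Build adjacency list:
  1: 2, 3
  2: 1, 3, 4, 5
  3: 1, 2, 5
  4: 2, 5
  5: 2, 3, 4

Step 2: BFS from vertex 3 to find shortest path to 2:
  vertex 1 reached at distance 1
  vertex 2 reached at distance 1

Step 3: Shortest path: 3 -> 2
Path length: 1 edge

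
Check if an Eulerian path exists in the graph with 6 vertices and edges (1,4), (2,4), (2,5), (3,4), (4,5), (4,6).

Step 1: Find the degree of each vertex:
  deg(1) = 1
  deg(2) = 2
  deg(3) = 1
  deg(4) = 5
  deg(5) = 2
  deg(6) = 1

Step 2: Count vertices with odd degree:
  Odd-degree vertices: 1, 3, 4, 6 (4 total)

Step 3: Apply Euler's theorem:
  - Eulerian circuit exists iff graph is connected and all vertices have even degree
  - Eulerian path exists iff graph is connected and has 0 or 2 odd-degree vertices

Graph has 4 odd-degree vertices (need 0 or 2).
Neither Eulerian path nor Eulerian circuit exists.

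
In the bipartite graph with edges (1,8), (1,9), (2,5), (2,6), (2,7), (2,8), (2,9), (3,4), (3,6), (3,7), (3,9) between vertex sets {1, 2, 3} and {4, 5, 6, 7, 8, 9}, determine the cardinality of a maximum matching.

Step 1: List the neighbors of each left vertex:
  1: 8, 9
  2: 5, 6, 7, 8, 9
  3: 4, 6, 7, 9

Step 2: Greedily match left vertices, then look for augmenting paths:
  Match 1 -- 8
  Match 2 -- 5
  Match 3 -- 4
  No augmenting path remains.

Step 3: Verify this is maximum:
  Matching size 3 = min(|L|, |R|) = min(3, 6), which is an upper bound, so this matching is maximum.

Maximum matching: {(1,8), (2,5), (3,4)}
Size: 3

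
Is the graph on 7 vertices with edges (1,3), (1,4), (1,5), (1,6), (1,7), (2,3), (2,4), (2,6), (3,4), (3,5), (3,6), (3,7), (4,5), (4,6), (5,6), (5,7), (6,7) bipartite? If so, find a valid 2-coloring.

Step 1: Attempt 2-coloring using BFS:
  Start at vertex 1, assign color 0
  Color vertex 3 with color 1 (neighbor of 1)
  Color vertex 4 with color 1 (neighbor of 1)
  Color vertex 5 with color 1 (neighbor of 1)
  Color vertex 6 with color 1 (neighbor of 1)
  Color vertex 7 with color 1 (neighbor of 1)
  Color vertex 2 with color 0 (neighbor of 3)

Step 2: Conflict found! Vertices 3 and 4 are adjacent but have the same color.
This means the graph contains an odd cycle.

The graph is NOT bipartite.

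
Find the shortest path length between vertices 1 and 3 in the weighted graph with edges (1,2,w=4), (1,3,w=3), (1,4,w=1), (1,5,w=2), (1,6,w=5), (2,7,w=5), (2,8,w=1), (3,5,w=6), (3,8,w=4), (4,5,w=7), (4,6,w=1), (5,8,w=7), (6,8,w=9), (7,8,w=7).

Step 1: Build adjacency list with weights:
  1: 2(w=4), 3(w=3), 4(w=1), 5(w=2), 6(w=5)
  2: 1(w=4), 7(w=5), 8(w=1)
  3: 1(w=3), 5(w=6), 8(w=4)
  4: 1(w=1), 5(w=7), 6(w=1)
  5: 1(w=2), 3(w=6), 4(w=7), 8(w=7)
  6: 1(w=5), 4(w=1), 8(w=9)
  7: 2(w=5), 8(w=7)
  8: 2(w=1), 3(w=4), 5(w=7), 6(w=9), 7(w=7)

Step 2: Apply Dijkstra's algorithm from vertex 1:
  Visit vertex 1 (distance=0)
    Update dist[2] = 4
    Update dist[3] = 3
    Update dist[4] = 1
    Update dist[5] = 2
    Update dist[6] = 5
  Visit vertex 4 (distance=1)
    Update dist[6] = 2
  Visit vertex 5 (distance=2)
    Update dist[8] = 9
  Visit vertex 6 (distance=2)
  Visit vertex 3 (distance=3)
    Update dist[8] = 7

Step 3: Shortest path: 1 -> 3
Total weight: 3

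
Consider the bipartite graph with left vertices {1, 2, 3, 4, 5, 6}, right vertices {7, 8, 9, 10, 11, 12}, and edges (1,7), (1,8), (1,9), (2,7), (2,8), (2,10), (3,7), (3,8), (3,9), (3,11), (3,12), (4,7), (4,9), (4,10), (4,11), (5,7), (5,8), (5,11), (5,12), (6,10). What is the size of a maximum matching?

Step 1: List the neighbors of each left vertex:
  1: 7, 8, 9
  2: 7, 8, 10
  3: 7, 8, 9, 11, 12
  4: 7, 9, 10, 11
  5: 7, 8, 11, 12
  6: 10

Step 2: Greedily match left vertices, then look for augmenting paths:
  Match 1 -- 7
  Match 2 -- 8
  Match 3 -- 12
  Match 4 -- 9
  Match 5 -- 11
  Match 6 -- 10
  No augmenting path remains.

Step 3: Verify this is maximum:
  Matching size 6 = min(|L|, |R|) = min(6, 6), which is an upper bound, so this matching is maximum.

Maximum matching: {(1,7), (2,8), (3,12), (4,9), (5,11), (6,10)}
Size: 6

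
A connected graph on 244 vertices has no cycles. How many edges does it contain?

A tree on n vertices always has exactly n - 1 edges.
For n = 244: edges = 244 - 1 = 243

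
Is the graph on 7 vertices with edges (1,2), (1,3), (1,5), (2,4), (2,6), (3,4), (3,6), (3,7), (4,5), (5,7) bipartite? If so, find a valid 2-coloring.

Step 1: Attempt 2-coloring using BFS:
  Start at vertex 1, assign color 0
  Color vertex 2 with color 1 (neighbor of 1)
  Color vertex 3 with color 1 (neighbor of 1)
  Color vertex 5 with color 1 (neighbor of 1)
  Color vertex 4 with color 0 (neighbor of 2)
  Color vertex 6 with color 0 (neighbor of 2)
  Color vertex 7 with color 0 (neighbor of 3)

Step 2: 2-coloring succeeded. No conflicts found.
  Set A (color 0): {1, 4, 6, 7}
  Set B (color 1): {2, 3, 5}

The graph is bipartite with partition {1, 4, 6, 7}, {2, 3, 5}.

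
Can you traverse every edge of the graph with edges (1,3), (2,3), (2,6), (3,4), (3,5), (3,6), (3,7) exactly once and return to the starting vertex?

Step 1: Find the degree of each vertex:
  deg(1) = 1
  deg(2) = 2
  deg(3) = 6
  deg(4) = 1
  deg(5) = 1
  deg(6) = 2
  deg(7) = 1

Step 2: Count vertices with odd degree:
  Odd-degree vertices: 1, 4, 5, 7 (4 total)

Step 3: Apply Euler's theorem:
  - Eulerian circuit exists iff graph is connected and all vertices have even degree
  - Eulerian path exists iff graph is connected and has 0 or 2 odd-degree vertices

Graph has 4 odd-degree vertices (need 0 or 2).
Neither Eulerian path nor Eulerian circuit exists.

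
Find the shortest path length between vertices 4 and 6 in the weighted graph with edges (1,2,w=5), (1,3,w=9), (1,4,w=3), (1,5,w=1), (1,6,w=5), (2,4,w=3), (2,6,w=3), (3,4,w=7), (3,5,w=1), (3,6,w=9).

Step 1: Build adjacency list with weights:
  1: 2(w=5), 3(w=9), 4(w=3), 5(w=1), 6(w=5)
  2: 1(w=5), 4(w=3), 6(w=3)
  3: 1(w=9), 4(w=7), 5(w=1), 6(w=9)
  4: 1(w=3), 2(w=3), 3(w=7)
  5: 1(w=1), 3(w=1)
  6: 1(w=5), 2(w=3), 3(w=9)

Step 2: Apply Dijkstra's algorithm from vertex 4:
  Visit vertex 4 (distance=0)
    Update dist[1] = 3
    Update dist[2] = 3
    Update dist[3] = 7
  Visit vertex 1 (distance=3)
    Update dist[5] = 4
    Update dist[6] = 8
  Visit vertex 2 (distance=3)
    Update dist[6] = 6
  Visit vertex 5 (distance=4)
    Update dist[3] = 5
  Visit vertex 3 (distance=5)
  Visit vertex 6 (distance=6)

Step 3: Shortest path: 4 -> 2 -> 6
Total weight: 3 + 3 = 6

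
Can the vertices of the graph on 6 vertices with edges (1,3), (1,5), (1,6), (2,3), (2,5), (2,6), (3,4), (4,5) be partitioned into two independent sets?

Step 1: Attempt 2-coloring using BFS:
  Start at vertex 1, assign color 0
  Color vertex 3 with color 1 (neighbor of 1)
  Color vertex 5 with color 1 (neighbor of 1)
  Color vertex 6 with color 1 (neighbor of 1)
  Color vertex 2 with color 0 (neighbor of 3)
  Color vertex 4 with color 0 (neighbor of 3)

Step 2: 2-coloring succeeded. No conflicts found.
  Set A (color 0): {1, 2, 4}
  Set B (color 1): {3, 5, 6}

The graph is bipartite with partition {1, 2, 4}, {3, 5, 6}.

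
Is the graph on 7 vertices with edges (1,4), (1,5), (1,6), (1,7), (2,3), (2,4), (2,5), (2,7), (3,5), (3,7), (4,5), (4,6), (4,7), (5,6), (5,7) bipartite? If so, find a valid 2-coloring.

Step 1: Attempt 2-coloring using BFS:
  Start at vertex 1, assign color 0
  Color vertex 4 with color 1 (neighbor of 1)
  Color vertex 5 with color 1 (neighbor of 1)
  Color vertex 6 with color 1 (neighbor of 1)
  Color vertex 7 with color 1 (neighbor of 1)
  Color vertex 2 with color 0 (neighbor of 4)

Step 2: Conflict found! Vertices 4 and 5 are adjacent but have the same color.
This means the graph contains an odd cycle.

The graph is NOT bipartite.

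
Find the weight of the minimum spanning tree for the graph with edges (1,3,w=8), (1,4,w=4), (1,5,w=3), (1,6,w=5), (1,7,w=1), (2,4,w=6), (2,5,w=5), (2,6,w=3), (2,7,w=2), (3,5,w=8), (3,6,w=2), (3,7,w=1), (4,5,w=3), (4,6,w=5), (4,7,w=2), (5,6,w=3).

Apply Kruskal's algorithm (sort edges by weight, add if no cycle):

Sorted edges by weight:
  (1,7) w=1
  (3,7) w=1
  (2,7) w=2
  (3,6) w=2
  (4,7) w=2
  (1,5) w=3
  (2,6) w=3
  (4,5) w=3
  (5,6) w=3
  (1,4) w=4
  (1,6) w=5
  (2,5) w=5
  (4,6) w=5
  (2,4) w=6
  (1,3) w=8
  (3,5) w=8

Add edge (1,7) w=1 -- no cycle. Running total: 1
Add edge (3,7) w=1 -- no cycle. Running total: 2
Add edge (2,7) w=2 -- no cycle. Running total: 4
Add edge (3,6) w=2 -- no cycle. Running total: 6
Add edge (4,7) w=2 -- no cycle. Running total: 8
Add edge (1,5) w=3 -- no cycle. Running total: 11

MST edges: (1,7,w=1), (3,7,w=1), (2,7,w=2), (3,6,w=2), (4,7,w=2), (1,5,w=3)
Total MST weight: 1 + 1 + 2 + 2 + 2 + 3 = 11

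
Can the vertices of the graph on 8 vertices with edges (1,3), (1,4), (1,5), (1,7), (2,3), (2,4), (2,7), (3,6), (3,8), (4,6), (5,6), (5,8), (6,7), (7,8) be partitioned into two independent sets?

Step 1: Attempt 2-coloring using BFS:
  Start at vertex 1, assign color 0
  Color vertex 3 with color 1 (neighbor of 1)
  Color vertex 4 with color 1 (neighbor of 1)
  Color vertex 5 with color 1 (neighbor of 1)
  Color vertex 7 with color 1 (neighbor of 1)
  Color vertex 2 with color 0 (neighbor of 3)
  Color vertex 6 with color 0 (neighbor of 3)
  Color vertex 8 with color 0 (neighbor of 3)

Step 2: 2-coloring succeeded. No conflicts found.
  Set A (color 0): {1, 2, 6, 8}
  Set B (color 1): {3, 4, 5, 7}

The graph is bipartite with partition {1, 2, 6, 8}, {3, 4, 5, 7}.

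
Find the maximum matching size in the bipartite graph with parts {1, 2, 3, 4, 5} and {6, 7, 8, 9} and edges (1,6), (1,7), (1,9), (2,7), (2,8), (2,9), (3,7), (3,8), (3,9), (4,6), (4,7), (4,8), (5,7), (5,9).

Step 1: List the neighbors of each left vertex:
  1: 6, 7, 9
  2: 7, 8, 9
  3: 7, 8, 9
  4: 6, 7, 8
  5: 7, 9

Step 2: Greedily match left vertices, then look for augmenting paths:
  Match 1 -- 6
  Match 2 -- 7
  Match 3 -- 8
  Match 5 -- 9
  No augmenting path remains.

Step 3: Verify this is maximum:
  Matching size 4 = min(|L|, |R|) = min(5, 4), which is an upper bound, so this matching is maximum.

Maximum matching: {(1,6), (2,7), (3,8), (5,9)}
Size: 4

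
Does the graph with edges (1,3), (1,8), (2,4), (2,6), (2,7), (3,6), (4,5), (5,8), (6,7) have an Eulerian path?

Step 1: Find the degree of each vertex:
  deg(1) = 2
  deg(2) = 3
  deg(3) = 2
  deg(4) = 2
  deg(5) = 2
  deg(6) = 3
  deg(7) = 2
  deg(8) = 2

Step 2: Count vertices with odd degree:
  Odd-degree vertices: 2, 6 (2 total)

Step 3: Apply Euler's theorem:
  - Eulerian circuit exists iff graph is connected and all vertices have even degree
  - Eulerian path exists iff graph is connected and has 0 or 2 odd-degree vertices

Graph is connected with exactly 2 odd-degree vertices (2, 6).
Eulerian path exists (starting and ending at the odd-degree vertices), but no Eulerian circuit.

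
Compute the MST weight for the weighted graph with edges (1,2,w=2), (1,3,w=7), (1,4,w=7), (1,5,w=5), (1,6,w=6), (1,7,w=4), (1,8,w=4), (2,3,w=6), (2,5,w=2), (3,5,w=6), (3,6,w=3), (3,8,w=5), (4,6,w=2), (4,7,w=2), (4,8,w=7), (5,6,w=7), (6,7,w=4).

Apply Kruskal's algorithm (sort edges by weight, add if no cycle):

Sorted edges by weight:
  (1,2) w=2
  (2,5) w=2
  (4,6) w=2
  (4,7) w=2
  (3,6) w=3
  (1,7) w=4
  (1,8) w=4
  (6,7) w=4
  (1,5) w=5
  (3,8) w=5
  (1,6) w=6
  (2,3) w=6
  (3,5) w=6
  (1,3) w=7
  (1,4) w=7
  (4,8) w=7
  (5,6) w=7

Add edge (1,2) w=2 -- no cycle. Running total: 2
Add edge (2,5) w=2 -- no cycle. Running total: 4
Add edge (4,6) w=2 -- no cycle. Running total: 6
Add edge (4,7) w=2 -- no cycle. Running total: 8
Add edge (3,6) w=3 -- no cycle. Running total: 11
Add edge (1,7) w=4 -- no cycle. Running total: 15
Add edge (1,8) w=4 -- no cycle. Running total: 19

MST edges: (1,2,w=2), (2,5,w=2), (4,6,w=2), (4,7,w=2), (3,6,w=3), (1,7,w=4), (1,8,w=4)
Total MST weight: 2 + 2 + 2 + 2 + 3 + 4 + 4 = 19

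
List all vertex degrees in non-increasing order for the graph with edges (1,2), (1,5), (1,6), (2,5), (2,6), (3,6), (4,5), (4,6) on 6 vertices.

Step 1: Count edges incident to each vertex:
  deg(1) = 3 (neighbors: 2, 5, 6)
  deg(2) = 3 (neighbors: 1, 5, 6)
  deg(3) = 1 (neighbors: 6)
  deg(4) = 2 (neighbors: 5, 6)
  deg(5) = 3 (neighbors: 1, 2, 4)
  deg(6) = 4 (neighbors: 1, 2, 3, 4)

Step 2: Sort degrees in non-increasing order:
  Degrees: [3, 3, 1, 2, 3, 4] -> sorted: [4, 3, 3, 3, 2, 1]

Degree sequence: [4, 3, 3, 3, 2, 1]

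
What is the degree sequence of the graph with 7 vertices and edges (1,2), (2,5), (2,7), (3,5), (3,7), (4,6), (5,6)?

Step 1: Count edges incident to each vertex:
  deg(1) = 1 (neighbors: 2)
  deg(2) = 3 (neighbors: 1, 5, 7)
  deg(3) = 2 (neighbors: 5, 7)
  deg(4) = 1 (neighbors: 6)
  deg(5) = 3 (neighbors: 2, 3, 6)
  deg(6) = 2 (neighbors: 4, 5)
  deg(7) = 2 (neighbors: 2, 3)

Step 2: Sort degrees in non-increasing order:
  Degrees: [1, 3, 2, 1, 3, 2, 2] -> sorted: [3, 3, 2, 2, 2, 1, 1]

Degree sequence: [3, 3, 2, 2, 2, 1, 1]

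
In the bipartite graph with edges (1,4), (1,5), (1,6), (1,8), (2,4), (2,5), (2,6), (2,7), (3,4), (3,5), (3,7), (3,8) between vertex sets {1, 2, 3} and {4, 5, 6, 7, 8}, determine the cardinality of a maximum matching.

Step 1: List the neighbors of each left vertex:
  1: 4, 5, 6, 8
  2: 4, 5, 6, 7
  3: 4, 5, 7, 8

Step 2: Greedily match left vertices, then look for augmenting paths:
  Match 1 -- 4
  Match 2 -- 5
  Match 3 -- 7
  No augmenting path remains.

Step 3: Verify this is maximum:
  Matching size 3 = min(|L|, |R|) = min(3, 5), which is an upper bound, so this matching is maximum.

Maximum matching: {(1,4), (2,5), (3,7)}
Size: 3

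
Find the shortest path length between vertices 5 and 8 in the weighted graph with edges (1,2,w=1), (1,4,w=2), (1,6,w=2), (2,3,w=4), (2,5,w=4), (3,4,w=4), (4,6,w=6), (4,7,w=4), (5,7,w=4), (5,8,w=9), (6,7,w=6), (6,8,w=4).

Step 1: Build adjacency list with weights:
  1: 2(w=1), 4(w=2), 6(w=2)
  2: 1(w=1), 3(w=4), 5(w=4)
  3: 2(w=4), 4(w=4)
  4: 1(w=2), 3(w=4), 6(w=6), 7(w=4)
  5: 2(w=4), 7(w=4), 8(w=9)
  6: 1(w=2), 4(w=6), 7(w=6), 8(w=4)
  7: 4(w=4), 5(w=4), 6(w=6)
  8: 5(w=9), 6(w=4)

Step 2: Apply Dijkstra's algorithm from vertex 5:
  Visit vertex 5 (distance=0)
    Update dist[2] = 4
    Update dist[7] = 4
    Update dist[8] = 9
  Visit vertex 2 (distance=4)
    Update dist[1] = 5
    Update dist[3] = 8
  Visit vertex 7 (distance=4)
    Update dist[4] = 8
    Update dist[6] = 10
  Visit vertex 1 (distance=5)
    Update dist[4] = 7
    Update dist[6] = 7
  Visit vertex 4 (distance=7)
  Visit vertex 6 (distance=7)
  Visit vertex 3 (distance=8)
  Visit vertex 8 (distance=9)

Step 3: Shortest path: 5 -> 8
Total weight: 9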